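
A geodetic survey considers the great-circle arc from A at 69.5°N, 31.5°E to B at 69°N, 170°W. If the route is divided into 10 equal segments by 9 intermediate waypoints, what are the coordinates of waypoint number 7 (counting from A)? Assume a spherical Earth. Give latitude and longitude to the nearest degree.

≈ 81°N, 175°E

Convert each endpoint to a unit vector on the sphere (x = cos φ cos λ, y = cos φ sin λ, z = sin φ).
The central angle between the endpoints is δ = arccos(p₁·p₂) ≈ 0.711 rad (40.7°).
Interpolate at f = 7/10 with slerp weights a = sin((1−f)δ)/sin δ ≈ 0.324, b = sin(fδ)/sin δ ≈ 0.732.
p = a·p₁ + b·p₂ ≈ (-0.161, 0.014, 0.987); φ = arcsin(p_z) ≈ 80.68°, λ = atan2(p_y, p_x) ≈ 175.10°.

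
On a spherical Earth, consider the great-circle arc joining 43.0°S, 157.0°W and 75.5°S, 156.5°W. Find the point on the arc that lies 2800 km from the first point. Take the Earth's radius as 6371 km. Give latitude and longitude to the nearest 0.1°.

≈ 68.2°S, 156.7°W

Write both endpoints as unit vectors p₁, p₂ with components (cos φ cos λ, cos φ sin λ, sin φ).
The central angle between the endpoints is δ = arccos(p₁·p₂) ≈ 0.567 rad (32.5°). The total great-circle distance is δ·R ≈ 0.567 × 6371 ≈ 3614 km, so the target fraction is f = 2800/3614 ≈ 0.775.
Interpolate at f ≈ 0.775 with slerp weights a = sin((1−f)δ)/sin δ ≈ 0.237, b = sin(fδ)/sin δ ≈ 0.792.
p = a·p₁ + b·p₂ ≈ (-0.341, -0.147, -0.928); φ = arcsin(p_z) ≈ -68.18°, λ = atan2(p_y, p_x) ≈ -156.73°.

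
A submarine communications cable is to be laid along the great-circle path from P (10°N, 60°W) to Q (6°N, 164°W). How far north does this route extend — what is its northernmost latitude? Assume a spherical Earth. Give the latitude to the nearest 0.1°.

The great circle lies in the plane with unit normal n̂ = (p₁ × p₂)/|p₁ × p₂|.
Here n̂_z ≈ -0.974; the vertex latitude is φ_max = arccos|n̂_z| ≈ 13.1°.
Check via Clairaut: cos φ_max = |cos φ₁| · sin C = cos(10.0°)·sin(81.5°) ≈ 0.974, again giving ≈ 13.1°.

≈ 13.1°N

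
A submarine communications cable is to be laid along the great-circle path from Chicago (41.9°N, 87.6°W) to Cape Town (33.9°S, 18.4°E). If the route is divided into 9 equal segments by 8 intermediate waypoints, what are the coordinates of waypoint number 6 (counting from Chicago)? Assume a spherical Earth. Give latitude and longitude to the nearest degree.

≈ 8°S, 16°W

Convert each endpoint to a unit vector on the sphere (x = cos φ cos λ, y = cos φ sin λ, z = sin φ).
The central angle between the endpoints is δ = arccos(p₁·p₂) ≈ 2.145 rad (122.9°).
Interpolate at f = 6/9 with slerp weights a = sin((1−f)δ)/sin δ ≈ 0.780, b = sin(fδ)/sin δ ≈ 1.179.
p = a·p₁ + b·p₂ ≈ (0.953, -0.272, -0.136); φ = arcsin(p_z) ≈ -7.83°, λ = atan2(p_y, p_x) ≈ -15.91°.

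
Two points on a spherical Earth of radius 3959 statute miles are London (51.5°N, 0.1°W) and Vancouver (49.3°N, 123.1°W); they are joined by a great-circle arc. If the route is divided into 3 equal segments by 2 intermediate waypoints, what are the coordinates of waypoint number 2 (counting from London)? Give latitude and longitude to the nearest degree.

The haversine formula gives a central angle δ ≈ 1.189 rad (68.1°) between the endpoints.
Interpolate at f = 2/3 with slerp weights a = sin((1−f)δ)/sin δ ≈ 0.416, b = sin(fδ)/sin δ ≈ 0.768.
p = a·p₁ + b·p₂ ≈ (-0.014, -0.420, 0.908); φ = arcsin(p_z) ≈ 65.17°, λ = atan2(p_y, p_x) ≈ -91.96°.

≈ 65°N, 92°W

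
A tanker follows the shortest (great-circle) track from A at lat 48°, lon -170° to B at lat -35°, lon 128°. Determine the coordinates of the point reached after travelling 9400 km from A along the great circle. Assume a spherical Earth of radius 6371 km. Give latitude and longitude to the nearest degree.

Write both endpoints as unit vectors p₁, p₂ with components (cos φ cos λ, cos φ sin λ, sin φ).
The central angle between the endpoints is δ = arccos(p₁·p₂) ≈ 1.741 rad (99.7°). The total great-circle distance is δ·R ≈ 1.741 × 6371 ≈ 11089 km, so the target fraction is f = 9400/11089 ≈ 0.848.
Interpolate at f ≈ 0.848 with slerp weights a = sin((1−f)δ)/sin δ ≈ 0.266, b = sin(fδ)/sin δ ≈ 1.010.
p = a·p₁ + b·p₂ ≈ (-0.685, 0.621, -0.382); φ = arcsin(p_z) ≈ -22.44°, λ = atan2(p_y, p_x) ≈ 137.78°.

≈ lat -22°, lon 138°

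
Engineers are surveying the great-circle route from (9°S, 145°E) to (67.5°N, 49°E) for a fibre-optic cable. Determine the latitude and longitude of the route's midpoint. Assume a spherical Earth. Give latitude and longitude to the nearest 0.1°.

≈ (36.9°N, 123.1°E)

Write both endpoints as unit vectors p₁, p₂ with components (cos φ cos λ, cos φ sin λ, sin φ).
The central angle between the endpoints is δ = arccos(p₁·p₂) ≈ 1.756 rad (100.6°).
Interpolate at f = 1/2 with slerp weights a = sin((1−f)δ)/sin δ ≈ 0.783, b = sin(fδ)/sin δ ≈ 0.783.
p = a·p₁ + b·p₂ ≈ (-0.437, 0.670, 0.601); φ = arcsin(p_z) ≈ 36.92°, λ = atan2(p_y, p_x) ≈ 123.12°.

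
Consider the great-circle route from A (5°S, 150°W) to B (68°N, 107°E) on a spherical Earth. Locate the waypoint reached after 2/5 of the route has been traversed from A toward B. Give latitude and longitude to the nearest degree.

Convert each endpoint to a unit vector on the sphere (x = cos φ cos λ, y = cos φ sin λ, z = sin φ).
The central angle between the endpoints is δ = arccos(p₁·p₂) ≈ 1.736 rad (99.5°).
Interpolate at f = 2/5 with slerp weights a = sin((1−f)δ)/sin δ ≈ 0.875, b = sin(fδ)/sin δ ≈ 0.649.
p = a·p₁ + b·p₂ ≈ (-0.826, -0.204, 0.525); φ = arcsin(p_z) ≈ 31.69°, λ = atan2(p_y, p_x) ≈ -166.16°.

≈ (32°N, 166°W)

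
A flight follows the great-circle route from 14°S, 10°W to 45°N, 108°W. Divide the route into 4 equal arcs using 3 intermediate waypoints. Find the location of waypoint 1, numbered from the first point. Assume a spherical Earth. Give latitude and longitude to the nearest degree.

≈ 5°N, 29°W

Write both endpoints as unit vectors p₁, p₂ with components (cos φ cos λ, cos φ sin λ, sin φ).
The central angle between the endpoints is δ = arccos(p₁·p₂) ≈ 1.841 rad (105.5°).
Interpolate at f = 1/4 with slerp weights a = sin((1−f)δ)/sin δ ≈ 1.019, b = sin(fδ)/sin δ ≈ 0.461.
p = a·p₁ + b·p₂ ≈ (0.873, -0.482, 0.079); φ = arcsin(p_z) ≈ 4.55°, λ = atan2(p_y, p_x) ≈ -28.88°.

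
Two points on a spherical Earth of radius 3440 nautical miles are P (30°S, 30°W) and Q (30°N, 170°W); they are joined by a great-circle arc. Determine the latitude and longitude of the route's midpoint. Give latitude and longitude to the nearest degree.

From cos δ = sin φ₁ sin φ₂ + cos φ₁ cos φ₂ cos Δλ, the central angle is δ ≈ 2.540 rad (145.5°).
Interpolate at f = 1/2 with slerp weights a = sin((1−f)δ)/sin δ ≈ 1.688, b = sin(fδ)/sin δ ≈ 1.688.
p = a·p₁ + b·p₂ ≈ (-0.174, -0.985, 0.000); φ = arcsin(p_z) ≈ 0.00°, λ = atan2(p_y, p_x) ≈ -100.00°.

≈ (0°N, 100°W)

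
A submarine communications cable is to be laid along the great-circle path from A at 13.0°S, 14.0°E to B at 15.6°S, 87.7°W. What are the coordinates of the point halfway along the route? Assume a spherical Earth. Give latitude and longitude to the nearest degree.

Convert each endpoint to a unit vector on the sphere (x = cos φ cos λ, y = cos φ sin λ, z = sin φ).
The central angle between the endpoints is δ = arccos(p₁·p₂) ≈ 1.701 rad (97.5°).
Interpolate at f = 1/2 with slerp weights a = sin((1−f)δ)/sin δ ≈ 0.758, b = sin(fδ)/sin δ ≈ 0.758.
p = a·p₁ + b·p₂ ≈ (0.746, -0.551, -0.374); φ = arcsin(p_z) ≈ -21.98°, λ = atan2(p_y, p_x) ≈ -36.44°.

≈ 22°S, 36°W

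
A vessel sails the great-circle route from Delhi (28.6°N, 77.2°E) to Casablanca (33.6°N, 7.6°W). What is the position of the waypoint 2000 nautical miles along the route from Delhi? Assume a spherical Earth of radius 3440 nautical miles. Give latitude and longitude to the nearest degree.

≈ (39°N, 39°E)

Write both endpoints as unit vectors p₁, p₂ with components (cos φ cos λ, cos φ sin λ, sin φ).
The central angle between the endpoints is δ = arccos(p₁·p₂) ≈ 1.233 rad (70.7°). The total great-circle distance is δ·R ≈ 1.233 × 3440 ≈ 4242 nmi, so the target fraction is f = 2000/4242 ≈ 0.471.
Interpolate at f ≈ 0.471 with slerp weights a = sin((1−f)δ)/sin δ ≈ 0.643, b = sin(fδ)/sin δ ≈ 0.582.
p = a·p₁ + b·p₂ ≈ (0.606, 0.486, 0.630); φ = arcsin(p_z) ≈ 39.04°, λ = atan2(p_y, p_x) ≈ 38.77°.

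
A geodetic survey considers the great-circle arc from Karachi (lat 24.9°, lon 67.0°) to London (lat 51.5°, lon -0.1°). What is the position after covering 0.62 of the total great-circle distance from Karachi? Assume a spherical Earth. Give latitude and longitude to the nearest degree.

Write both endpoints as unit vectors p₁, p₂ with components (cos φ cos λ, cos φ sin λ, sin φ).
The central angle between the endpoints is δ = arccos(p₁·p₂) ≈ 0.989 rad (56.7°).
Interpolate at f = 0.62 with slerp weights a = sin((1−f)δ)/sin δ ≈ 0.439, b = sin(fδ)/sin δ ≈ 0.689.
p = a·p₁ + b·p₂ ≈ (0.585, 0.366, 0.724); φ = arcsin(p_z) ≈ 46.39°, λ = atan2(p_y, p_x) ≈ 32.06°.

≈ lat 46°, lon 32°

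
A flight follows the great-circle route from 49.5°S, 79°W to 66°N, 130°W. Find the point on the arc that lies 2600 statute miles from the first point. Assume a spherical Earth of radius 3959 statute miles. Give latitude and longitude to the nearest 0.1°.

Convert each endpoint to a unit vector on the sphere (x = cos φ cos λ, y = cos φ sin λ, z = sin φ).
The central angle between the endpoints is δ = arccos(p₁·p₂) ≈ 2.128 rad (121.9°). The total great-circle distance is δ·R ≈ 2.128 × 3959 ≈ 8423 mi, so the target fraction is f = 2600/8423 ≈ 0.309.
Interpolate at f ≈ 0.309 with slerp weights a = sin((1−f)δ)/sin δ ≈ 1.172, b = sin(fδ)/sin δ ≈ 0.719.
p = a·p₁ + b·p₂ ≈ (-0.043, -0.971, -0.234); φ = arcsin(p_z) ≈ -13.55°, λ = atan2(p_y, p_x) ≈ -92.52°.

≈ 13.5°S, 92.5°W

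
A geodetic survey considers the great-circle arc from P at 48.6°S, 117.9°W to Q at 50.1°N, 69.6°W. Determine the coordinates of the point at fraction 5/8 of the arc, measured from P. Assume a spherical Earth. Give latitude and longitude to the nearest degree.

Convert each endpoint to a unit vector on the sphere (x = cos φ cos λ, y = cos φ sin λ, z = sin φ).
The central angle between the endpoints is δ = arccos(p₁·p₂) ≈ 1.868 rad (107.1°).
Interpolate at f = 5/8 with slerp weights a = sin((1−f)δ)/sin δ ≈ 0.674, b = sin(fδ)/sin δ ≈ 0.962.
p = a·p₁ + b·p₂ ≈ (0.006, -0.973, 0.232); φ = arcsin(p_z) ≈ 13.43°, λ = atan2(p_y, p_x) ≈ -89.62°.

≈ 13°N, 90°W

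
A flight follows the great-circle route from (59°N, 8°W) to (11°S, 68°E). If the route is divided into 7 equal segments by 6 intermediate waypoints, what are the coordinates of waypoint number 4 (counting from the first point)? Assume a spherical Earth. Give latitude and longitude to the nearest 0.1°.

From cos δ = sin φ₁ sin φ₂ + cos φ₁ cos φ₂ cos Δλ, the central angle is δ ≈ 1.612 rad (92.4°).
Interpolate at f = 4/7 with slerp weights a = sin((1−f)δ)/sin δ ≈ 0.638, b = sin(fδ)/sin δ ≈ 0.797.
p = a·p₁ + b·p₂ ≈ (0.618, 0.680, 0.395); φ = arcsin(p_z) ≈ 23.24°, λ = atan2(p_y, p_x) ≈ 47.70°.

≈ (23.2°N, 47.7°E)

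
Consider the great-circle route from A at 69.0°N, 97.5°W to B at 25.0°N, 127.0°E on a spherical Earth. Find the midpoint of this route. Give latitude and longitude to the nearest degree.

≈ 63°N, 148°E

From cos δ = sin φ₁ sin φ₂ + cos φ₁ cos φ₂ cos Δλ, the central angle is δ ≈ 1.407 rad (80.6°).
Interpolate at f = 1/2 with slerp weights a = sin((1−f)δ)/sin δ ≈ 0.656, b = sin(fδ)/sin δ ≈ 0.656.
p = a·p₁ + b·p₂ ≈ (-0.388, 0.242, 0.889); φ = arcsin(p_z) ≈ 62.78°, λ = atan2(p_y, p_x) ≈ 148.11°.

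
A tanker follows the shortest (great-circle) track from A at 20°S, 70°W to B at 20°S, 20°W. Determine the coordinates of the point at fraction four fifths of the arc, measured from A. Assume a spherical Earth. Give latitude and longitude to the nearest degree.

Convert each endpoint to a unit vector on the sphere (x = cos φ cos λ, y = cos φ sin λ, z = sin φ).
The central angle between the endpoints is δ = arccos(p₁·p₂) ≈ 0.817 rad (46.8°).
Interpolate at f = 4/5 with slerp weights a = sin((1−f)δ)/sin δ ≈ 0.223, b = sin(fδ)/sin δ ≈ 0.834.
p = a·p₁ + b·p₂ ≈ (0.808, -0.465, -0.362); φ = arcsin(p_z) ≈ -21.19°, λ = atan2(p_y, p_x) ≈ -29.92°.

≈ 21°S, 30°W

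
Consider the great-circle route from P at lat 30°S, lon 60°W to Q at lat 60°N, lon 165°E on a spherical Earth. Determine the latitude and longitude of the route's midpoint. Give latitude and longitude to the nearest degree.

≈ lat 30°N, lon 95°W

The haversine formula gives a central angle δ ≈ 2.403 rad (137.7°) between the endpoints.
Interpolate at f = 1/2 with slerp weights a = sin((1−f)δ)/sin δ ≈ 1.385, b = sin(fδ)/sin δ ≈ 1.385.
p = a·p₁ + b·p₂ ≈ (-0.069, -0.859, 0.507); φ = arcsin(p_z) ≈ 30.45°, λ = atan2(p_y, p_x) ≈ -94.60°.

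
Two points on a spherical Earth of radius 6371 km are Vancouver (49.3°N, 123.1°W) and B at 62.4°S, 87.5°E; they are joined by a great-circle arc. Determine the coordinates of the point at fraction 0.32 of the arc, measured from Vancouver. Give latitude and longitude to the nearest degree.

From cos δ = sin φ₁ sin φ₂ + cos φ₁ cos φ₂ cos Δλ, the central angle is δ ≈ 2.770 rad (158.7°).
Interpolate at f = 0.32 with slerp weights a = sin((1−f)δ)/sin δ ≈ 2.623, b = sin(fδ)/sin δ ≈ 2.136.
p = a·p₁ + b·p₂ ≈ (-0.891, -0.444, 0.095); φ = arcsin(p_z) ≈ 5.47°, λ = atan2(p_y, p_x) ≈ -153.51°.

≈ 5°N, 154°W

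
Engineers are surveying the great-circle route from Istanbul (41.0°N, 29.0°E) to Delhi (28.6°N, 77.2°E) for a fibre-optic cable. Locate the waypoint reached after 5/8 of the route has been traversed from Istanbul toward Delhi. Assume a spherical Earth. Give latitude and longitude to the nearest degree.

Convert each endpoint to a unit vector on the sphere (x = cos φ cos λ, y = cos φ sin λ, z = sin φ).
The central angle between the endpoints is δ = arccos(p₁·p₂) ≈ 0.714 rad (40.9°).
Interpolate at f = 5/8 with slerp weights a = sin((1−f)δ)/sin δ ≈ 0.404, b = sin(fδ)/sin δ ≈ 0.659.
p = a·p₁ + b·p₂ ≈ (0.395, 0.712, 0.581); φ = arcsin(p_z) ≈ 35.49°, λ = atan2(p_y, p_x) ≈ 60.99°.

≈ 35°N, 61°E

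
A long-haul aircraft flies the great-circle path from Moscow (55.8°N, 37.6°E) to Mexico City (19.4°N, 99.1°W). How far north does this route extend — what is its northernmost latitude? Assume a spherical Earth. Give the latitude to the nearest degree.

The great circle lies in the plane with unit normal n̂ = (p₁ × p₂)/|p₁ × p₂|.
Here n̂_z ≈ -0.366; the vertex latitude is φ_max = arccos|n̂_z| ≈ 68.5°.

≈ 69°N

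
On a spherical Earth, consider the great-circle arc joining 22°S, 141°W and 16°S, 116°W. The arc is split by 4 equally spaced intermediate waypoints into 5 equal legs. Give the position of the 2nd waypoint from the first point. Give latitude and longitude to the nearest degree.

≈ 20°S, 131°W

Convert each endpoint to a unit vector on the sphere (x = cos φ cos λ, y = cos φ sin λ, z = sin φ).
The central angle between the endpoints is δ = arccos(p₁·p₂) ≈ 0.425 rad (24.4°).
Interpolate at f = 2/5 with slerp weights a = sin((1−f)δ)/sin δ ≈ 0.612, b = sin(fδ)/sin δ ≈ 0.410.
p = a·p₁ + b·p₂ ≈ (-0.614, -0.711, -0.342); φ = arcsin(p_z) ≈ -20.02°, λ = atan2(p_y, p_x) ≈ -130.78°.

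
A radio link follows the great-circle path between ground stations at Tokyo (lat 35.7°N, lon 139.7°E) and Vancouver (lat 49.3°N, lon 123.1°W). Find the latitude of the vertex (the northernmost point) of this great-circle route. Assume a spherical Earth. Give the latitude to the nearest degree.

≈ 55°N

The great circle lies in the plane with unit normal n̂ = (p₁ × p₂)/|p₁ × p₂|.
Here n̂_z ≈ +0.567; the vertex latitude is φ_max = arccos|n̂_z| ≈ 55.5°.
Check via Clairaut: cos φ_max = |cos φ₁| · sin C = cos(35.7°)·sin(44.3°) ≈ 0.567, again giving ≈ 55.5°.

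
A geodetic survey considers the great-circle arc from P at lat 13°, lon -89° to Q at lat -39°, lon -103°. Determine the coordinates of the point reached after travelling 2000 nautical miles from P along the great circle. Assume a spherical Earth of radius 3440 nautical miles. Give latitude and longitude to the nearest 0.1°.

The haversine formula gives a central angle δ ≈ 0.936 rad (53.6°) between the endpoints. The total great-circle distance is δ·R ≈ 0.936 × 3440 ≈ 3219 nmi, so the target fraction is f = 2000/3219 ≈ 0.621.
Interpolate at f ≈ 0.621 with slerp weights a = sin((1−f)δ)/sin δ ≈ 0.431, b = sin(fδ)/sin δ ≈ 0.682.
p = a·p₁ + b·p₂ ≈ (-0.112, -0.936, -0.332); φ = arcsin(p_z) ≈ -19.41°, λ = atan2(p_y, p_x) ≈ -96.82°.

≈ lat -19.4°, lon -96.8°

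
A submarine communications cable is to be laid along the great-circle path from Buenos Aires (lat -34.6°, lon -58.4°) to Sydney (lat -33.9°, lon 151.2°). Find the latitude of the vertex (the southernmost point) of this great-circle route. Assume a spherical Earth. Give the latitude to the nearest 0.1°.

≈ -69.4°

The great circle lies in the plane with unit normal n̂ = (p₁ × p₂)/|p₁ × p₂|.
Here n̂_z ≈ -0.351; the vertex latitude is φ_max = arccos|n̂_z| ≈ 69.4°.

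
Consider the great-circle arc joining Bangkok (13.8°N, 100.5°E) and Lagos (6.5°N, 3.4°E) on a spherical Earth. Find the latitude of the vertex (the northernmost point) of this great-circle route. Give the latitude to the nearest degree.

The great circle lies in the plane with unit normal n̂ = (p₁ × p₂)/|p₁ × p₂|.
Here n̂_z ≈ -0.962; the vertex latitude is φ_max = arccos|n̂_z| ≈ 15.9°.
Check via Clairaut: cos φ_max = |cos φ₁| · sin C = cos(13.8°)·sin(82.0°) ≈ 0.962, again giving ≈ 15.9°.

≈ 16°N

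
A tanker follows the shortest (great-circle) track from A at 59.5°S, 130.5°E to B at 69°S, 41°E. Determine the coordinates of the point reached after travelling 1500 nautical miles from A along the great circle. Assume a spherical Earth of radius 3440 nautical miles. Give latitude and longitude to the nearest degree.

≈ 72°S, 74°E

Write both endpoints as unit vectors p₁, p₂ with components (cos φ cos λ, cos φ sin λ, sin φ).
The central angle between the endpoints is δ = arccos(p₁·p₂) ≈ 0.633 rad (36.3°). The total great-circle distance is δ·R ≈ 0.633 × 3440 ≈ 2179 nmi, so the target fraction is f = 1500/2179 ≈ 0.688.
Interpolate at f ≈ 0.688 with slerp weights a = sin((1−f)δ)/sin δ ≈ 0.331, b = sin(fδ)/sin δ ≈ 0.714.
p = a·p₁ + b·p₂ ≈ (0.084, 0.296, -0.952); φ = arcsin(p_z) ≈ -72.11°, λ = atan2(p_y, p_x) ≈ 74.18°.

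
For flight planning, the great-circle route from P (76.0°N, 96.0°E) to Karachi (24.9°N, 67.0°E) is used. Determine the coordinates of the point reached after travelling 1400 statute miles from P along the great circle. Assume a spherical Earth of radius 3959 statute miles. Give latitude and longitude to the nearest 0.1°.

≈ (57.2°N, 75.4°E)

The haversine formula gives a central angle δ ≈ 0.927 rad (53.1°) between the endpoints. The total great-circle distance is δ·R ≈ 0.927 × 3959 ≈ 3669 mi, so the target fraction is f = 1400/3669 ≈ 0.382.
Interpolate at f ≈ 0.382 with slerp weights a = sin((1−f)δ)/sin δ ≈ 0.678, b = sin(fδ)/sin δ ≈ 0.433.
p = a·p₁ + b·p₂ ≈ (0.136, 0.525, 0.840); φ = arcsin(p_z) ≈ 57.17°, λ = atan2(p_y, p_x) ≈ 75.44°.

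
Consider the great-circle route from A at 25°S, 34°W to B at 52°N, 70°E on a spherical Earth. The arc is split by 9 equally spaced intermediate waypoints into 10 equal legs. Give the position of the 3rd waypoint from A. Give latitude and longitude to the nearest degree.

≈ 2°N, 11°W

Write both endpoints as unit vectors p₁, p₂ with components (cos φ cos λ, cos φ sin λ, sin φ).
The central angle between the endpoints is δ = arccos(p₁·p₂) ≈ 2.058 rad (117.9°).
Interpolate at f = 3/10 with slerp weights a = sin((1−f)δ)/sin δ ≈ 1.122, b = sin(fδ)/sin δ ≈ 0.655.
p = a·p₁ + b·p₂ ≈ (0.981, -0.190, 0.042); φ = arcsin(p_z) ≈ 2.41°, λ = atan2(p_y, p_x) ≈ -10.94°.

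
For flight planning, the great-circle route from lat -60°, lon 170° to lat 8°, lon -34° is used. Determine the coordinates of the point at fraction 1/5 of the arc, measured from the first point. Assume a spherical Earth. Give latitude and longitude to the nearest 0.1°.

≈ lat -75.7°, lon -132.9°

Write both endpoints as unit vectors p₁, p₂ with components (cos φ cos λ, cos φ sin λ, sin φ).
The central angle between the endpoints is δ = arccos(p₁·p₂) ≈ 2.181 rad (124.9°).
Interpolate at f = 1/5 with slerp weights a = sin((1−f)δ)/sin δ ≈ 1.202, b = sin(fδ)/sin δ ≈ 0.515.
p = a·p₁ + b·p₂ ≈ (-0.169, -0.181, -0.969); φ = arcsin(p_z) ≈ -75.68°, λ = atan2(p_y, p_x) ≈ -132.95°.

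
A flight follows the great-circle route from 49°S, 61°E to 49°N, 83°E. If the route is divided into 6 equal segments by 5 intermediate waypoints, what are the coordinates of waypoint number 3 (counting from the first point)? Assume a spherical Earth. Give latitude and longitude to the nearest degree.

Write both endpoints as unit vectors p₁, p₂ with components (cos φ cos λ, cos φ sin λ, sin φ).
The central angle between the endpoints is δ = arccos(p₁·p₂) ≈ 1.742 rad (99.8°).
Interpolate at f = 3/6 with slerp weights a = sin((1−f)δ)/sin δ ≈ 0.776, b = sin(fδ)/sin δ ≈ 0.776.
p = a·p₁ + b·p₂ ≈ (0.309, 0.951, 0.000); φ = arcsin(p_z) ≈ 0.00°, λ = atan2(p_y, p_x) ≈ 72.00°.

≈ 0°N, 72°E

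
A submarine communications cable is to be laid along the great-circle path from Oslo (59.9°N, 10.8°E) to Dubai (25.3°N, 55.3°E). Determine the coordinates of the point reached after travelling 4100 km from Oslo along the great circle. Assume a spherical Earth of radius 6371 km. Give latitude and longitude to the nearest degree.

≈ 33°N, 50°E

Write both endpoints as unit vectors p₁, p₂ with components (cos φ cos λ, cos φ sin λ, sin φ).
The central angle between the endpoints is δ = arccos(p₁·p₂) ≈ 0.805 rad (46.1°). The total great-circle distance is δ·R ≈ 0.805 × 6371 ≈ 5129 km, so the target fraction is f = 4100/5129 ≈ 0.799.
Interpolate at f ≈ 0.799 with slerp weights a = sin((1−f)δ)/sin δ ≈ 0.223, b = sin(fδ)/sin δ ≈ 0.832.
p = a·p₁ + b·p₂ ≈ (0.538, 0.640, 0.549); φ = arcsin(p_z) ≈ 33.28°, λ = atan2(p_y, p_x) ≈ 49.92°.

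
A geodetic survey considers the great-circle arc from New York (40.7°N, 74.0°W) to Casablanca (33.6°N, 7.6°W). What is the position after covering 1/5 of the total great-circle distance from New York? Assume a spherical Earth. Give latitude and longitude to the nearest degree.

≈ 43°N, 60°W

The haversine formula gives a central angle δ ≈ 0.910 rad (52.1°) between the endpoints.
Interpolate at f = 1/5 with slerp weights a = sin((1−f)δ)/sin δ ≈ 0.843, b = sin(fδ)/sin δ ≈ 0.229.
p = a·p₁ + b·p₂ ≈ (0.365, -0.639, 0.676); φ = arcsin(p_z) ≈ 42.57°, λ = atan2(p_y, p_x) ≈ -60.26°.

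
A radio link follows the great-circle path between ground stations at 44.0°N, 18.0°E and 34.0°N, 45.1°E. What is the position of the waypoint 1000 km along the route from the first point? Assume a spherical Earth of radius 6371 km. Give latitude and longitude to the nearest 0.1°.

Write both endpoints as unit vectors p₁, p₂ with components (cos φ cos λ, cos φ sin λ, sin φ).
The central angle between the endpoints is δ = arccos(p₁·p₂) ≈ 0.404 rad (23.2°). The total great-circle distance is δ·R ≈ 0.404 × 6371 ≈ 2576 km, so the target fraction is f = 1000/2576 ≈ 0.388.
Interpolate at f ≈ 0.388 with slerp weights a = sin((1−f)δ)/sin δ ≈ 0.622, b = sin(fδ)/sin δ ≈ 0.397.
p = a·p₁ + b·p₂ ≈ (0.658, 0.372, 0.655); φ = arcsin(p_z) ≈ 40.89°, λ = atan2(p_y, p_x) ≈ 29.45°.

≈ 40.9°N, 29.4°E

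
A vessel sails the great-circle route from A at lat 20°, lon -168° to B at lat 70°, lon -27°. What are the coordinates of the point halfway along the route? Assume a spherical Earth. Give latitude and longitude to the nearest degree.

≈ lat 61°, lon -150°

Write both endpoints as unit vectors p₁, p₂ with components (cos φ cos λ, cos φ sin λ, sin φ).
The central angle between the endpoints is δ = arccos(p₁·p₂) ≈ 1.499 rad (85.9°).
Interpolate at f = 1/2 with slerp weights a = sin((1−f)δ)/sin δ ≈ 0.683, b = sin(fδ)/sin δ ≈ 0.683.
p = a·p₁ + b·p₂ ≈ (-0.420, -0.240, 0.875); φ = arcsin(p_z) ≈ 61.10°, λ = atan2(p_y, p_x) ≈ -150.29°.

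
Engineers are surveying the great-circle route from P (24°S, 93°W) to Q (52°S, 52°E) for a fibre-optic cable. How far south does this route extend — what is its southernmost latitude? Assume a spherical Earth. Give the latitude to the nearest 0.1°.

≈ 71.0°S

The great circle lies in the plane with unit normal n̂ = (p₁ × p₂)/|p₁ × p₂|.
Here n̂_z ≈ +0.326; the vertex latitude is φ_max = arccos|n̂_z| ≈ 71.0°.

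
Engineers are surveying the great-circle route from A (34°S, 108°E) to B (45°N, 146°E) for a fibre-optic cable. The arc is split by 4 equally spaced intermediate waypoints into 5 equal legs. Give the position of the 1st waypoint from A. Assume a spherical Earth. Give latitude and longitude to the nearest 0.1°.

≈ (18.2°S, 115.8°E)

Write both endpoints as unit vectors p₁, p₂ with components (cos φ cos λ, cos φ sin λ, sin φ).
The central angle between the endpoints is δ = arccos(p₁·p₂) ≈ 1.504 rad (86.2°).
Interpolate at f = 1/5 with slerp weights a = sin((1−f)δ)/sin δ ≈ 0.935, b = sin(fδ)/sin δ ≈ 0.297.
p = a·p₁ + b·p₂ ≈ (-0.414, 0.855, -0.313); φ = arcsin(p_z) ≈ -18.24°, λ = atan2(p_y, p_x) ≈ 115.82°.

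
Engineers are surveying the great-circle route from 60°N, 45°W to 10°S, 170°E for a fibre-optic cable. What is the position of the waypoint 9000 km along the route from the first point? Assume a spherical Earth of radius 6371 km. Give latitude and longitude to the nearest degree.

≈ 30°N, 174°W

From cos δ = sin φ₁ sin φ₂ + cos φ₁ cos φ₂ cos Δλ, the central angle is δ ≈ 2.158 rad (123.6°). The total great-circle distance is δ·R ≈ 2.158 × 6371 ≈ 13746 km, so the target fraction is f = 9000/13746 ≈ 0.655.
Interpolate at f ≈ 0.655 with slerp weights a = sin((1−f)δ)/sin δ ≈ 0.814, b = sin(fδ)/sin δ ≈ 1.186.
p = a·p₁ + b·p₂ ≈ (-0.862, -0.085, 0.499); φ = arcsin(p_z) ≈ 29.95°, λ = atan2(p_y, p_x) ≈ -174.37°.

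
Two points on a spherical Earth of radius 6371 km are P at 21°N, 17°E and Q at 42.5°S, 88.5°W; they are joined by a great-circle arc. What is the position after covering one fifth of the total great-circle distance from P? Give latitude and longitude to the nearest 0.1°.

≈ 5.9°N, 1.0°W

From cos δ = sin φ₁ sin φ₂ + cos φ₁ cos φ₂ cos Δλ, the central angle is δ ≈ 2.011 rad (115.2°).
Interpolate at f = 1/5 with slerp weights a = sin((1−f)δ)/sin δ ≈ 1.105, b = sin(fδ)/sin δ ≈ 0.433.
p = a·p₁ + b·p₂ ≈ (0.994, -0.017, 0.104); φ = arcsin(p_z) ≈ 5.94°, λ = atan2(p_y, p_x) ≈ -1.00°.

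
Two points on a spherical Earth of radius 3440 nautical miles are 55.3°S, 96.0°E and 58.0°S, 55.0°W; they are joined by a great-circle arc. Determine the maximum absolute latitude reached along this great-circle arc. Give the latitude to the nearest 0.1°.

≈ 80.7°S

The great circle lies in the plane with unit normal n̂ = (p₁ × p₂)/|p₁ × p₂|.
Here n̂_z ≈ -0.162; the vertex latitude is φ_max = arccos|n̂_z| ≈ 80.7°.
Check via Clairaut: cos φ_max = |cos φ₁| · sin C = cos(55.3°)·sin(163.4°) ≈ 0.162, again giving ≈ 80.7°.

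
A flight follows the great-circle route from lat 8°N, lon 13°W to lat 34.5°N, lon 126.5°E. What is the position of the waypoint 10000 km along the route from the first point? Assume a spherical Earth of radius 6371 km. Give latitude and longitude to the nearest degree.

Write both endpoints as unit vectors p₁, p₂ with components (cos φ cos λ, cos φ sin λ, sin φ).
The central angle between the endpoints is δ = arccos(p₁·p₂) ≈ 2.143 rad (122.8°). The total great-circle distance is δ·R ≈ 2.143 × 6371 ≈ 13655 km, so the target fraction is f = 10000/13655 ≈ 0.732.
Interpolate at f ≈ 0.732 with slerp weights a = sin((1−f)δ)/sin δ ≈ 0.646, b = sin(fδ)/sin δ ≈ 1.190.
p = a·p₁ + b·p₂ ≈ (0.040, 0.644, 0.764); φ = arcsin(p_z) ≈ 49.79°, λ = atan2(p_y, p_x) ≈ 86.46°.

≈ lat 50°N, lon 86°E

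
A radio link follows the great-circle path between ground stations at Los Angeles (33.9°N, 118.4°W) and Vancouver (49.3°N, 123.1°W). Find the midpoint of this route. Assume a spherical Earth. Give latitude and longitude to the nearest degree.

Write both endpoints as unit vectors p₁, p₂ with components (cos φ cos λ, cos φ sin λ, sin φ).
The central angle between the endpoints is δ = arccos(p₁·p₂) ≈ 0.276 rad (15.8°).
Interpolate at f = 1/2 with slerp weights a = sin((1−f)δ)/sin δ ≈ 0.505, b = sin(fδ)/sin δ ≈ 0.505.
p = a·p₁ + b·p₂ ≈ (-0.379, -0.644, 0.664); φ = arcsin(p_z) ≈ 41.62°, λ = atan2(p_y, p_x) ≈ -120.47°.

≈ 42°N, 120°W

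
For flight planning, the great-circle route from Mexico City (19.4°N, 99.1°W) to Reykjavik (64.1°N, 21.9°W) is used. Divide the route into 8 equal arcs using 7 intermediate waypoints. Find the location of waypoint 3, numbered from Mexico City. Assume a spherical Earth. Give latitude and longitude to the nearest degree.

Convert each endpoint to a unit vector on the sphere (x = cos φ cos λ, y = cos φ sin λ, z = sin φ).
The central angle between the endpoints is δ = arccos(p₁·p₂) ≈ 1.170 rad (67.0°).
Interpolate at f = 3/8 with slerp weights a = sin((1−f)δ)/sin δ ≈ 0.725, b = sin(fδ)/sin δ ≈ 0.461.
p = a·p₁ + b·p₂ ≈ (0.079, -0.751, 0.656); φ = arcsin(p_z) ≈ 40.99°, λ = atan2(p_y, p_x) ≈ -84.01°.

≈ 41°N, 84°W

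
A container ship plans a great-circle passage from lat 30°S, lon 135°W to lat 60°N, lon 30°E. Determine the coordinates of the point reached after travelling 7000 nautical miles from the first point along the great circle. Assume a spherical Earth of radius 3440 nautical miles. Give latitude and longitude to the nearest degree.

≈ lat 77°N, lon 57°W

Convert each endpoint to a unit vector on the sphere (x = cos φ cos λ, y = cos φ sin λ, z = sin φ).
The central angle between the endpoints is δ = arccos(p₁·p₂) ≈ 2.589 rad (148.4°). The total great-circle distance is δ·R ≈ 2.589 × 3440 ≈ 8907 nmi, so the target fraction is f = 7000/8907 ≈ 0.786.
Interpolate at f ≈ 0.786 with slerp weights a = sin((1−f)δ)/sin δ ≈ 1.003, b = sin(fδ)/sin δ ≈ 1.704.
p = a·p₁ + b·p₂ ≈ (0.124, -0.188, 0.974); φ = arcsin(p_z) ≈ 76.98°, λ = atan2(p_y, p_x) ≈ -56.70°.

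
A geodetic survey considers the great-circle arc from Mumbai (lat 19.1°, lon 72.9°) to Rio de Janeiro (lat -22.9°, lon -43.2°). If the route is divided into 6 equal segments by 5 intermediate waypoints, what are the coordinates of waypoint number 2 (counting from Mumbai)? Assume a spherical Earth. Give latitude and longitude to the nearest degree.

Convert each endpoint to a unit vector on the sphere (x = cos φ cos λ, y = cos φ sin λ, z = sin φ).
The central angle between the endpoints is δ = arccos(p₁·p₂) ≈ 2.106 rad (120.7°).
Interpolate at f = 2/6 with slerp weights a = sin((1−f)δ)/sin δ ≈ 1.147, b = sin(fδ)/sin δ ≈ 0.751.
p = a·p₁ + b·p₂ ≈ (0.823, 0.562, 0.083); φ = arcsin(p_z) ≈ 4.76°, λ = atan2(p_y, p_x) ≈ 34.34°.

≈ lat 5°, lon 34°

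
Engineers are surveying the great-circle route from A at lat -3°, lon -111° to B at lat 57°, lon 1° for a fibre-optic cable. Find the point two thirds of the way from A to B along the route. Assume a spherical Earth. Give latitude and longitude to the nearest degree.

≈ lat 51°, lon -60°

Convert each endpoint to a unit vector on the sphere (x = cos φ cos λ, y = cos φ sin λ, z = sin φ).
The central angle between the endpoints is δ = arccos(p₁·p₂) ≈ 1.821 rad (104.3°).
Interpolate at f = 2/3 with slerp weights a = sin((1−f)δ)/sin δ ≈ 0.589, b = sin(fδ)/sin δ ≈ 0.967.
p = a·p₁ + b·p₂ ≈ (0.316, -0.540, 0.780); φ = arcsin(p_z) ≈ 51.29°, λ = atan2(p_y, p_x) ≈ -59.65°.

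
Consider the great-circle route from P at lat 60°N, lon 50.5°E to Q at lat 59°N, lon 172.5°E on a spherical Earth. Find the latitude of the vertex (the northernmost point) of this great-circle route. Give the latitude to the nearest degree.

The great circle lies in the plane with unit normal n̂ = (p₁ × p₂)/|p₁ × p₂|.
Here n̂_z ≈ +0.275; the vertex latitude is φ_max = arccos|n̂_z| ≈ 74.1°.

≈ 74°N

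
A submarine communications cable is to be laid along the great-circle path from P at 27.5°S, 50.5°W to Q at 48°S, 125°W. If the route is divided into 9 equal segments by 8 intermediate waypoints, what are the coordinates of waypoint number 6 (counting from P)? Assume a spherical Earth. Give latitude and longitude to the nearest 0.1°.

≈ 47.2°S, 95.2°W

From cos δ = sin φ₁ sin φ₂ + cos φ₁ cos φ₂ cos Δλ, the central angle is δ ≈ 1.045 rad (59.9°).
Interpolate at f = 6/9 with slerp weights a = sin((1−f)δ)/sin δ ≈ 0.395, b = sin(fδ)/sin δ ≈ 0.742.
p = a·p₁ + b·p₂ ≈ (-0.062, -0.677, -0.734); φ = arcsin(p_z) ≈ -47.19°, λ = atan2(p_y, p_x) ≈ -95.24°.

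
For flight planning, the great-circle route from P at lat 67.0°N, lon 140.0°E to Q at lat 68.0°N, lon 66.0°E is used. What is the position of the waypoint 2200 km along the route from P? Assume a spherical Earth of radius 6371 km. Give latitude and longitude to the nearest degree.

Write both endpoints as unit vectors p₁, p₂ with components (cos φ cos λ, cos φ sin λ, sin φ).
The central angle between the endpoints is δ = arccos(p₁·p₂) ≈ 0.465 rad (26.6°). The total great-circle distance is δ·R ≈ 0.465 × 6371 ≈ 2963 km, so the target fraction is f = 2200/2963 ≈ 0.743.
Interpolate at f ≈ 0.743 with slerp weights a = sin((1−f)δ)/sin δ ≈ 0.266, b = sin(fδ)/sin δ ≈ 0.755.
p = a·p₁ + b·p₂ ≈ (0.035, 0.325, 0.945); φ = arcsin(p_z) ≈ 70.91°, λ = atan2(p_y, p_x) ≈ 83.80°.

≈ lat 71°N, lon 84°E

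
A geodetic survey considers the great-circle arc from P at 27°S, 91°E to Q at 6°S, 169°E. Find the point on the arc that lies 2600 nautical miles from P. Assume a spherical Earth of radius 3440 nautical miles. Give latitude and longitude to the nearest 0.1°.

From cos δ = sin φ₁ sin φ₂ + cos φ₁ cos φ₂ cos Δλ, the central angle is δ ≈ 1.337 rad (76.6°). The total great-circle distance is δ·R ≈ 1.337 × 3440 ≈ 4599 nmi, so the target fraction is f = 2600/4599 ≈ 0.565.
Interpolate at f ≈ 0.565 with slerp weights a = sin((1−f)δ)/sin δ ≈ 0.564, b = sin(fδ)/sin δ ≈ 0.705.
p = a·p₁ + b·p₂ ≈ (-0.697, 0.637, -0.330); φ = arcsin(p_z) ≈ -19.26°, λ = atan2(p_y, p_x) ≈ 137.60°.

≈ 19.3°S, 137.6°E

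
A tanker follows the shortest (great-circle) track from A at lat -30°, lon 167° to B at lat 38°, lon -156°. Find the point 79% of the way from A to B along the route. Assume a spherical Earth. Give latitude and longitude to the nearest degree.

From cos δ = sin φ₁ sin φ₂ + cos φ₁ cos φ₂ cos Δλ, the central angle is δ ≈ 1.331 rad (76.3°).
Interpolate at f = 0.79 with slerp weights a = sin((1−f)δ)/sin δ ≈ 0.284, b = sin(fδ)/sin δ ≈ 0.894.
p = a·p₁ + b·p₂ ≈ (-0.883, -0.231, 0.408); φ = arcsin(p_z) ≈ 24.09°, λ = atan2(p_y, p_x) ≈ -165.33°.

≈ lat 24°, lon -165°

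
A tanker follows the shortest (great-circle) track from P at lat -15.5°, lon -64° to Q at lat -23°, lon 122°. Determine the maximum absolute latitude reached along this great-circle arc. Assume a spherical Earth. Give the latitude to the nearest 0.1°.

≈ -81.5°

The great circle lies in the plane with unit normal n̂ = (p₁ × p₂)/|p₁ × p₂|.
Here n̂_z ≈ -0.148; the vertex latitude is φ_max = arccos|n̂_z| ≈ 81.5°.
Check via Clairaut: cos φ_max = |cos φ₁| · sin C = cos(15.5°)·sin(171.2°) ≈ 0.148, again giving ≈ 81.5°.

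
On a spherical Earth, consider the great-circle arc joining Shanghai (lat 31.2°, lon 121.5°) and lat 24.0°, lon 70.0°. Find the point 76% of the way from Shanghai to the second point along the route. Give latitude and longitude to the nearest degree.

≈ lat 27°, lon 82°

The haversine formula gives a central angle δ ≈ 0.799 rad (45.8°) between the endpoints.
Interpolate at f = 0.76 with slerp weights a = sin((1−f)δ)/sin δ ≈ 0.266, b = sin(fδ)/sin δ ≈ 0.796.
p = a·p₁ + b·p₂ ≈ (0.130, 0.878, 0.462); φ = arcsin(p_z) ≈ 27.49°, λ = atan2(p_y, p_x) ≈ 81.58°.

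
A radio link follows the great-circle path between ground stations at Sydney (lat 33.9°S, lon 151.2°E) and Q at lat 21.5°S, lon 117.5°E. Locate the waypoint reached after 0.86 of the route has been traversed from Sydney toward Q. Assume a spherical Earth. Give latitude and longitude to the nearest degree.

≈ lat 24°S, lon 122°E

Write both endpoints as unit vectors p₁, p₂ with components (cos φ cos λ, cos φ sin λ, sin φ).
The central angle between the endpoints is δ = arccos(p₁·p₂) ≈ 0.561 rad (32.1°).
Interpolate at f = 0.86 with slerp weights a = sin((1−f)δ)/sin δ ≈ 0.147, b = sin(fδ)/sin δ ≈ 0.872.
p = a·p₁ + b·p₂ ≈ (-0.482, 0.779, -0.402); φ = arcsin(p_z) ≈ -23.69°, λ = atan2(p_y, p_x) ≈ 121.75°.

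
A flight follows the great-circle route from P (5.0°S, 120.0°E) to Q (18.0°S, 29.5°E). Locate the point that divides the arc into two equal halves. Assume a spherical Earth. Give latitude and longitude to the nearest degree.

Write both endpoints as unit vectors p₁, p₂ with components (cos φ cos λ, cos φ sin λ, sin φ).
The central angle between the endpoints is δ = arccos(p₁·p₂) ≈ 1.552 rad (88.9°).
Interpolate at f = 1/2 with slerp weights a = sin((1−f)δ)/sin δ ≈ 0.701, b = sin(fδ)/sin δ ≈ 0.701.
p = a·p₁ + b·p₂ ≈ (0.231, 0.933, -0.278); φ = arcsin(p_z) ≈ -16.11°, λ = atan2(p_y, p_x) ≈ 76.09°.

≈ (16°S, 76°E)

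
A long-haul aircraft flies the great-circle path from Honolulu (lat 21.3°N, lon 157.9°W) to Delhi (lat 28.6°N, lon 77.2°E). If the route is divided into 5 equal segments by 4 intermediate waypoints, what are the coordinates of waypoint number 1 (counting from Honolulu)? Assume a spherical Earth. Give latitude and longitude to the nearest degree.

≈ lat 34°N, lon 177°W

Write both endpoints as unit vectors p₁, p₂ with components (cos φ cos λ, cos φ sin λ, sin φ).
The central angle between the endpoints is δ = arccos(p₁·p₂) ≈ 1.869 rad (107.1°).
Interpolate at f = 1/5 with slerp weights a = sin((1−f)δ)/sin δ ≈ 1.043, b = sin(fδ)/sin δ ≈ 0.382.
p = a·p₁ + b·p₂ ≈ (-0.826, -0.039, 0.562); φ = arcsin(p_z) ≈ 34.19°, λ = atan2(p_y, p_x) ≈ -177.33°.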